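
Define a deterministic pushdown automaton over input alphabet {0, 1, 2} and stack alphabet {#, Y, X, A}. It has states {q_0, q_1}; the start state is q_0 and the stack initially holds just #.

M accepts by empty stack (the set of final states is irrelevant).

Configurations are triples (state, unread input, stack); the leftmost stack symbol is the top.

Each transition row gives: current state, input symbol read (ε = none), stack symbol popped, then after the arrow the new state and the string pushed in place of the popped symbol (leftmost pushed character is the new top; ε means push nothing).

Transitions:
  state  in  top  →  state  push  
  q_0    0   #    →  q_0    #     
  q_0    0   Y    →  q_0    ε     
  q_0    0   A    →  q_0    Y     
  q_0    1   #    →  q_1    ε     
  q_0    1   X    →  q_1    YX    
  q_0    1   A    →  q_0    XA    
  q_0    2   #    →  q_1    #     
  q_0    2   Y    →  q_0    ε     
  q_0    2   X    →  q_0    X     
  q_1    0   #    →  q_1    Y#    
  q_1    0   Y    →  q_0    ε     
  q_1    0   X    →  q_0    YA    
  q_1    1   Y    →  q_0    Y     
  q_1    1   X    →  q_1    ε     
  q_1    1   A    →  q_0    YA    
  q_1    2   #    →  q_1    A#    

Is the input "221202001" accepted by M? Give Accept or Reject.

(q_0, 221202001, #)
  read 2, top #: go to q_1, push # → (q_1, 21202001, #)
  read 2, top #: go to q_1, push A# → (q_1, 1202001, A#)
  read 1, top A: go to q_0, push YA → (q_0, 202001, YA#)
  read 2, top Y: go to q_0, push ε → (q_0, 02001, A#)
  read 0, top A: go to q_0, push Y → (q_0, 2001, Y#)
  read 2, top Y: go to q_0, push ε → (q_0, 001, #)
  read 0, top #: go to q_0, push # → (q_0, 01, #)
  read 0, top #: go to q_0, push # → (q_0, 1, #)
  read 1, top #: go to q_1, push ε → (q_1, ε, ε)
All input consumed and the stack is empty.

Accept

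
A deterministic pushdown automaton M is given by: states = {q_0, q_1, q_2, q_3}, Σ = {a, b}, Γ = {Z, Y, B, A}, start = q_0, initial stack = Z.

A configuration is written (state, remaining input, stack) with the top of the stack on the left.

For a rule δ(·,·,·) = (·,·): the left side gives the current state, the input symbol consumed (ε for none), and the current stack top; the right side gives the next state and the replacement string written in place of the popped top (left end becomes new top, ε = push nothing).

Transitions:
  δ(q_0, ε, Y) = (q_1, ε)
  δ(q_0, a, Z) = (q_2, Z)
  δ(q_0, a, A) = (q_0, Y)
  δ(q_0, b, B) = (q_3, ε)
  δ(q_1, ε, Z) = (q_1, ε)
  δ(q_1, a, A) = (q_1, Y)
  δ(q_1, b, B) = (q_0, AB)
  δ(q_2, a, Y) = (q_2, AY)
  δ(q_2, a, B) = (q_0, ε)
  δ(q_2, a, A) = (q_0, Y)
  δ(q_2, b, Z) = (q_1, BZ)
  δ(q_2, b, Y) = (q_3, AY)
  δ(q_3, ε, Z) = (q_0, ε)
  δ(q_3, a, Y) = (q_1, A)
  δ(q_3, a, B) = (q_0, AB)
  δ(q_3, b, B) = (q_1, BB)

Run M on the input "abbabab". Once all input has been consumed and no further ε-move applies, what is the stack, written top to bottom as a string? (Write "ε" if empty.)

(q_0, abbabab, Z) ⊢ (q_2, bbabab, Z) ⊢ (q_1, babab, BZ) ⊢ (q_0, abab, ABZ) ⊢ (q_0, bab, YBZ) ⊢ (q_1, bab, BZ) ⊢ (q_0, ab, ABZ) ⊢ (q_0, b, YBZ) ⊢ (q_1, b, BZ) ⊢ (q_0, ε, ABZ)
All input consumed in state q_0 with stack ABZ.

ABZ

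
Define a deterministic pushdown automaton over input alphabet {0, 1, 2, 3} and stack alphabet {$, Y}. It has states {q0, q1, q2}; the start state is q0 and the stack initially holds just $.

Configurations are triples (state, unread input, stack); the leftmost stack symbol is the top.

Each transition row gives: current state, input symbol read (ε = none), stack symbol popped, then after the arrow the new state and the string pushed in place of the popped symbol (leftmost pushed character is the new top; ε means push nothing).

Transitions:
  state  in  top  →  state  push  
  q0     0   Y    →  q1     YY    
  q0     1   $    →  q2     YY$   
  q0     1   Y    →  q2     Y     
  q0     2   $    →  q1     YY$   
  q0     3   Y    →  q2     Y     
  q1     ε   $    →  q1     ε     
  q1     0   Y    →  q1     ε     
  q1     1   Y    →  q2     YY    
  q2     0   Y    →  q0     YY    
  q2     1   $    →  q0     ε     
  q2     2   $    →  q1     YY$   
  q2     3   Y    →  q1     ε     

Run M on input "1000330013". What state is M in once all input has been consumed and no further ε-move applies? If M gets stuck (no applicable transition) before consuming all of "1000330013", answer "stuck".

stuck

(q0, 1000330013, $)
  read 1, top $: go to q2, push YY$ → (q2, 000330013, YY$)
  read 0, top Y: go to q0, push YY → (q0, 00330013, YYY$)
  read 0, top Y: go to q1, push YY → (q1, 0330013, YYYY$)
  read 0, top Y: go to q1, push ε → (q1, 330013, YYY$)
No transition for (q1, 3, top Y); M blocks with input 330013 remaining.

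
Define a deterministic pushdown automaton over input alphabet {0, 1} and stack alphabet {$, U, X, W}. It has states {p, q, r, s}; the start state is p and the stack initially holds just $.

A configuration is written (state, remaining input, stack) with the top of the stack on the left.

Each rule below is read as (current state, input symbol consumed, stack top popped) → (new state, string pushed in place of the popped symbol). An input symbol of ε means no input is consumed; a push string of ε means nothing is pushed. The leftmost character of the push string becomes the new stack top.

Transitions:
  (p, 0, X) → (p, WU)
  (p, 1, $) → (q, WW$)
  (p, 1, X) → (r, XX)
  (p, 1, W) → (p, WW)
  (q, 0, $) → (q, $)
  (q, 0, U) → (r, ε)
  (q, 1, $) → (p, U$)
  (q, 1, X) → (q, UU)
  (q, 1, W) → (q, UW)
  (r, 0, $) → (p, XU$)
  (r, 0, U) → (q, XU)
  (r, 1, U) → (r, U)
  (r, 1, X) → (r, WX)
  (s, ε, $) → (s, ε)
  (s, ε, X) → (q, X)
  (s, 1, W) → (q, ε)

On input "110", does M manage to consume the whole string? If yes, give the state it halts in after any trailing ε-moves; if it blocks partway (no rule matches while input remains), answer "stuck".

(p, 110, $)
  read 1, top $: go to q, push WW$ → (q, 10, WW$)
  read 1, top W: go to q, push UW → (q, 0, UWW$)
  read 0, top U: go to r, push ε → (r, ε, WW$)
All input consumed; M is in state r.

r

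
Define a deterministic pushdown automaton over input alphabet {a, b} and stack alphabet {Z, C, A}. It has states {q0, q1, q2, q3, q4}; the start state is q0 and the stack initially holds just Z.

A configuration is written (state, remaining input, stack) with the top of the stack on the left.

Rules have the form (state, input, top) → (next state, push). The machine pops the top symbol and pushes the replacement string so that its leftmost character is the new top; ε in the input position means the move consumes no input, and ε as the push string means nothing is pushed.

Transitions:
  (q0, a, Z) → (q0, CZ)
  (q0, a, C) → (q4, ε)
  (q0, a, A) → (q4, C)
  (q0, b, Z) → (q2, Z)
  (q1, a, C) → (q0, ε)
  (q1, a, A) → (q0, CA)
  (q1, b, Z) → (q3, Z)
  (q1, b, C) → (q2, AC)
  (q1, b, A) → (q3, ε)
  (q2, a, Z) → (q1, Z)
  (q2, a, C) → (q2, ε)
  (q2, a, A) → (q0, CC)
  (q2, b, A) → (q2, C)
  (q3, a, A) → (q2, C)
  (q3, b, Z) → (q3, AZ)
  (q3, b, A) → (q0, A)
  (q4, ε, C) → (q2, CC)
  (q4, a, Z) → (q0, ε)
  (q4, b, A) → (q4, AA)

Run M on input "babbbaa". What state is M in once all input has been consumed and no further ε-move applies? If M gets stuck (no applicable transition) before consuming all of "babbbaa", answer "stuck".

(q0, babbbaa, Z)
  read b, top Z: go to q2, push Z → (q2, abbbaa, Z)
  read a, top Z: go to q1, push Z → (q1, bbbaa, Z)
  read b, top Z: go to q3, push Z → (q3, bbaa, Z)
  read b, top Z: go to q3, push AZ → (q3, baa, AZ)
  read b, top A: go to q0, push A → (q0, aa, AZ)
  read a, top A: go to q4, push C → (q4, a, CZ)
  ε-move, top C: go to q2, push CC → (q2, a, CCZ)
  read a, top C: go to q2, push ε → (q2, ε, CZ)
All input consumed; M is in state q2.

q2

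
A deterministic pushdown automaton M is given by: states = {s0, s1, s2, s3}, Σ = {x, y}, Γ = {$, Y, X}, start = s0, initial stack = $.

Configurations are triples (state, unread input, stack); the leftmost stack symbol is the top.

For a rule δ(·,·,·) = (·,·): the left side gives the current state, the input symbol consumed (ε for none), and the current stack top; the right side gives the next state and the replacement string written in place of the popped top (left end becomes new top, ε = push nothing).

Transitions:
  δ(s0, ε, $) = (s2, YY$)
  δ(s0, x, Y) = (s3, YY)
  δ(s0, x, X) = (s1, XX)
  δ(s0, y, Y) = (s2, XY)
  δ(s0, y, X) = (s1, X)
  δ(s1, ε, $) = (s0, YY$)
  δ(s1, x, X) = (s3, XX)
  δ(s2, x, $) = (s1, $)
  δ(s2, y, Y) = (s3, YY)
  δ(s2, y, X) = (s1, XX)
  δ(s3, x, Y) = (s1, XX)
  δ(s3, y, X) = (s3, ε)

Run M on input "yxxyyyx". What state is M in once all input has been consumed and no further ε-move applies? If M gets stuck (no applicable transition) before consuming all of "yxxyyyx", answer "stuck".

(s0, yxxyyyx, $)
  ε-move, top $: go to s2, push YY$ → (s2, yxxyyyx, YY$)
  read y, top Y: go to s3, push YY → (s3, xxyyyx, YYY$)
  read x, top Y: go to s1, push XX → (s1, xyyyx, XXYY$)
  read x, top X: go to s3, push XX → (s3, yyyx, XXXYY$)
  read y, top X: go to s3, push ε → (s3, yyx, XXYY$)
  read y, top X: go to s3, push ε → (s3, yx, XYY$)
  read y, top X: go to s3, push ε → (s3, x, YY$)
  read x, top Y: go to s1, push XX → (s1, ε, XXY$)
All input consumed; M is in state s1.

s1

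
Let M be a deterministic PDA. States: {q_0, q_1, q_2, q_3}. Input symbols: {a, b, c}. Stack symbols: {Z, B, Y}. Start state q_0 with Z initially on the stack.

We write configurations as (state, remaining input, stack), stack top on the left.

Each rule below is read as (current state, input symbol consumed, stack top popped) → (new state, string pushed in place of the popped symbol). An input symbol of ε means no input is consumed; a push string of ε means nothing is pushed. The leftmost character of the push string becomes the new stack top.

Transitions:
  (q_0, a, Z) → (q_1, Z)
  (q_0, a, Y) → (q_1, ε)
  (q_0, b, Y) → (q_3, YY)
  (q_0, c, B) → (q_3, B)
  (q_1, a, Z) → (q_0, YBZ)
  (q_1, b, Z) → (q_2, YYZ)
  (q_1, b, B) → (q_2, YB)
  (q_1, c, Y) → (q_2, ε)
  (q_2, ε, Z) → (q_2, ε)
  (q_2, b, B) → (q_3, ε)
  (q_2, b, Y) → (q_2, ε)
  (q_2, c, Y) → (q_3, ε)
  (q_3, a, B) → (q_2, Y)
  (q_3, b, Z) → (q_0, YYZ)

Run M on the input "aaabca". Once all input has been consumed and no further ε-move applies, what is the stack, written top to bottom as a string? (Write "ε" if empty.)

YZ

(q_0, aaabca, Z)
  read a, top Z: go to q_1, push Z → (q_1, aabca, Z)
  read a, top Z: go to q_0, push YBZ → (q_0, abca, YBZ)
  read a, top Y: go to q_1, push ε → (q_1, bca, BZ)
  read b, top B: go to q_2, push YB → (q_2, ca, YBZ)
  read c, top Y: go to q_3, push ε → (q_3, a, BZ)
  read a, top B: go to q_2, push Y → (q_2, ε, YZ)
All input consumed in state q_2 with stack YZ.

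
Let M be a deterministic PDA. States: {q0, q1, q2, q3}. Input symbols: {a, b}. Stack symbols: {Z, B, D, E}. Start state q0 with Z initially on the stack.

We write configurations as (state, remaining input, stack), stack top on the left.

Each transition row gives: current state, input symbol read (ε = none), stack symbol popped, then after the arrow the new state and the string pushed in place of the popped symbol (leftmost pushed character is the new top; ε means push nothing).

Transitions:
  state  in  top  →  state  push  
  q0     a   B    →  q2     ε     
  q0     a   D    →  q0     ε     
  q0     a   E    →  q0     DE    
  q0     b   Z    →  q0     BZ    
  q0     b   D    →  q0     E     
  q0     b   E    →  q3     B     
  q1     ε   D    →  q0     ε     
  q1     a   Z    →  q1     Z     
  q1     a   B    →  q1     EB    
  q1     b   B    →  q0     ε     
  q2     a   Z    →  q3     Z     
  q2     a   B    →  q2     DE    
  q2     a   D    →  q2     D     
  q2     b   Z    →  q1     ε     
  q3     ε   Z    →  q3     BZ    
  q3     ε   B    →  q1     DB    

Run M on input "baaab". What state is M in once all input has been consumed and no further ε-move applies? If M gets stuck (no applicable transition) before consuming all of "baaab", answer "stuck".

(q0, baaab, Z)
  read b, top Z: go to q0, push BZ → (q0, aaab, BZ)
  read a, top B: go to q2, push ε → (q2, aab, Z)
  read a, top Z: go to q3, push Z → (q3, ab, Z)
  ε-move, top Z: go to q3, push BZ → (q3, ab, BZ)
  ε-move, top B: go to q1, push DB → (q1, ab, DBZ)
  ε-move, top D: go to q0, push ε → (q0, ab, BZ)
  read a, top B: go to q2, push ε → (q2, b, Z)
  read b, top Z: go to q1, push ε → (q1, ε, ε)
All input consumed; M is in state q1.

q1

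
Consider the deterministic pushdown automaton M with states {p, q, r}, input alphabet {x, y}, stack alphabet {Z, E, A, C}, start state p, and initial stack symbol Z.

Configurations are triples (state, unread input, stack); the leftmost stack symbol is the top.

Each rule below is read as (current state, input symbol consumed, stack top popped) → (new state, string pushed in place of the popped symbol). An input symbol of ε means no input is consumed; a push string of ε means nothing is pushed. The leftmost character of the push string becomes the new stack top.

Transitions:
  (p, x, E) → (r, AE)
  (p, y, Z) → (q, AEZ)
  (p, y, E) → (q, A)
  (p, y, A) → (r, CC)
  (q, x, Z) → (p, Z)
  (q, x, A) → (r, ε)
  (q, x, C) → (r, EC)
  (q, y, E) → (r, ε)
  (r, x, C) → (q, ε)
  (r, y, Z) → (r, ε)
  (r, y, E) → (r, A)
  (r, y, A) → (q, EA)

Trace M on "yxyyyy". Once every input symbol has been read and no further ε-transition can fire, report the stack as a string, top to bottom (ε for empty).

EAZ

(p, yxyyyy, Z) ⊢ (q, xyyyy, AEZ) ⊢ (r, yyyy, EZ) ⊢ (r, yyy, AZ) ⊢ (q, yy, EAZ) ⊢ (r, y, AZ) ⊢ (q, ε, EAZ)
All input consumed in state q with stack EAZ.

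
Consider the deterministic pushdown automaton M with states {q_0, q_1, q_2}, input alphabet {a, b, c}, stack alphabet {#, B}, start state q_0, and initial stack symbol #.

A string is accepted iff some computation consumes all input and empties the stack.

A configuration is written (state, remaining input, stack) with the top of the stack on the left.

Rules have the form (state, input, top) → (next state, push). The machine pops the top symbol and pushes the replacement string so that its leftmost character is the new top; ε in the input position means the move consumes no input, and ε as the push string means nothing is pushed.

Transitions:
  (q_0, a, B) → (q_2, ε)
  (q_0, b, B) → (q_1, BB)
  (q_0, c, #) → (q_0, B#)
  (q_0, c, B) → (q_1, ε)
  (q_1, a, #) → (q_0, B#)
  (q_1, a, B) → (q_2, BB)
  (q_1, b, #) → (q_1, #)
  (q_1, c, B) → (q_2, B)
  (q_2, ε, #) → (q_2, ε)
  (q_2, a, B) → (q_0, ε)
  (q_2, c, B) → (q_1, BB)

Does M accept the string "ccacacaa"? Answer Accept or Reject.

Accept

(q_0, ccacacaa, #)
  read c, top #: go to q_0, push B# → (q_0, cacacaa, B#)
  read c, top B: go to q_1, push ε → (q_1, acacaa, #)
  read a, top #: go to q_0, push B# → (q_0, cacaa, B#)
  read c, top B: go to q_1, push ε → (q_1, acaa, #)
  read a, top #: go to q_0, push B# → (q_0, caa, B#)
  read c, top B: go to q_1, push ε → (q_1, aa, #)
  read a, top #: go to q_0, push B# → (q_0, a, B#)
  read a, top B: go to q_2, push ε → (q_2, ε, #)
  ε-move, top #: go to q_2, push ε → (q_2, ε, ε)
All input consumed and the stack is empty.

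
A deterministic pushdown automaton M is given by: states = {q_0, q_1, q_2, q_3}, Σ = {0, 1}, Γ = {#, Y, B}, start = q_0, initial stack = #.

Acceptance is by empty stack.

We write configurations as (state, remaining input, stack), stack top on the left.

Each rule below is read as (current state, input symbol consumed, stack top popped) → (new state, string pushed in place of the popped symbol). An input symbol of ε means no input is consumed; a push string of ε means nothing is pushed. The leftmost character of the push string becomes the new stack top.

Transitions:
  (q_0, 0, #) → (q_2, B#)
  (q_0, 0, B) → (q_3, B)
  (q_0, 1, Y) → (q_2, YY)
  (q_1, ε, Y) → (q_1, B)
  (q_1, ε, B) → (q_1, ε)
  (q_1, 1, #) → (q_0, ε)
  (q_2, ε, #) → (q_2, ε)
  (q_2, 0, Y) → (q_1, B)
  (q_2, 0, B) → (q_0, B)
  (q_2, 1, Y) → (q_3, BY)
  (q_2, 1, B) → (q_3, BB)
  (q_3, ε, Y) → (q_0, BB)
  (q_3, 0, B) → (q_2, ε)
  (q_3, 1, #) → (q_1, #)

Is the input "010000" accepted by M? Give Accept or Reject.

Accept

(q_0, 010000, #) ⊢ (q_2, 10000, B#) ⊢ (q_3, 0000, BB#) ⊢ (q_2, 000, B#) ⊢ (q_0, 00, B#) ⊢ (q_3, 0, B#) ⊢ (q_2, ε, #) ⊢ (q_2, ε, ε)
All input consumed and the stack is empty.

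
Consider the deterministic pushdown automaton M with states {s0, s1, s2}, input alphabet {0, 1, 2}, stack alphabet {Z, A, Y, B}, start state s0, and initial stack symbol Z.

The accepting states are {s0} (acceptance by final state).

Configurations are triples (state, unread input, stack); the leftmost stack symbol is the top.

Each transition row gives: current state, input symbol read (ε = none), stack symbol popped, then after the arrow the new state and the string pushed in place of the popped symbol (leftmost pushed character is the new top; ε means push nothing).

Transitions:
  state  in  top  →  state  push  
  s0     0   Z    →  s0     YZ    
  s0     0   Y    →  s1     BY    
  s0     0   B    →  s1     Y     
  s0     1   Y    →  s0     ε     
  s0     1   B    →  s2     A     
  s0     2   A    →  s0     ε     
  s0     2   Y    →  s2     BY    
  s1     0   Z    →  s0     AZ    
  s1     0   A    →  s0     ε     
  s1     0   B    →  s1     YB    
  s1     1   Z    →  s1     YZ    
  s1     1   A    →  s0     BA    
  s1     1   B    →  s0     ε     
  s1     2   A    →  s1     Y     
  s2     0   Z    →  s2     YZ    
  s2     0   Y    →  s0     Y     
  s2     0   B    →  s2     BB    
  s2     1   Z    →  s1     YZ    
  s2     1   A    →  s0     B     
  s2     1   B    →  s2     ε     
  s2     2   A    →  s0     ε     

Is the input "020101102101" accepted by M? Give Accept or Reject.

Accept

(s0, 020101102101, Z) ⊢ (s0, 20101102101, YZ) ⊢ (s2, 0101102101, BYZ) ⊢ (s2, 101102101, BBYZ) ⊢ (s2, 01102101, BYZ) ⊢ (s2, 1102101, BBYZ) ⊢ (s2, 102101, BYZ) ⊢ (s2, 02101, YZ) ⊢ (s0, 2101, YZ) ⊢ (s2, 101, BYZ) ⊢ (s2, 01, YZ) ⊢ (s0, 1, YZ) ⊢ (s0, ε, Z)
All input consumed; state s0 ∈ F.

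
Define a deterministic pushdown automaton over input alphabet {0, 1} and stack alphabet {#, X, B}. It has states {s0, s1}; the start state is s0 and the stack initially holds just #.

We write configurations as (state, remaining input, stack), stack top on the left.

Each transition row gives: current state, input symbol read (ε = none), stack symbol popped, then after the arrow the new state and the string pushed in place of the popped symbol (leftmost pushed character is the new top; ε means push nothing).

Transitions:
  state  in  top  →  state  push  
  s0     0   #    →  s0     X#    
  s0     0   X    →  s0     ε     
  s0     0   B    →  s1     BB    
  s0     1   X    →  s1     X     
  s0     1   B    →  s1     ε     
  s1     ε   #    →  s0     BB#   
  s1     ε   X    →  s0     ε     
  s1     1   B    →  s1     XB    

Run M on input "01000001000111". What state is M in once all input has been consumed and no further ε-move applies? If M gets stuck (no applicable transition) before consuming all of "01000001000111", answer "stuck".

(s0, 01000001000111, #)
  read 0, top #: go to s0, push X# → (s0, 1000001000111, X#)
  read 1, top X: go to s1, push X → (s1, 000001000111, X#)
  ε-move, top X: go to s0, push ε → (s0, 000001000111, #)
  read 0, top #: go to s0, push X# → (s0, 00001000111, X#)
  read 0, top X: go to s0, push ε → (s0, 0001000111, #)
  read 0, top #: go to s0, push X# → (s0, 001000111, X#)
  read 0, top X: go to s0, push ε → (s0, 01000111, #)
  read 0, top #: go to s0, push X# → (s0, 1000111, X#)
  read 1, top X: go to s1, push X → (s1, 000111, X#)
  ε-move, top X: go to s0, push ε → (s0, 000111, #)
  read 0, top #: go to s0, push X# → (s0, 00111, X#)
  read 0, top X: go to s0, push ε → (s0, 0111, #)
  read 0, top #: go to s0, push X# → (s0, 111, X#)
  read 1, top X: go to s1, push X → (s1, 11, X#)
  ε-move, top X: go to s0, push ε → (s0, 11, #)
No transition for (s0, 1, top #); M blocks with input 11 remaining.

stuck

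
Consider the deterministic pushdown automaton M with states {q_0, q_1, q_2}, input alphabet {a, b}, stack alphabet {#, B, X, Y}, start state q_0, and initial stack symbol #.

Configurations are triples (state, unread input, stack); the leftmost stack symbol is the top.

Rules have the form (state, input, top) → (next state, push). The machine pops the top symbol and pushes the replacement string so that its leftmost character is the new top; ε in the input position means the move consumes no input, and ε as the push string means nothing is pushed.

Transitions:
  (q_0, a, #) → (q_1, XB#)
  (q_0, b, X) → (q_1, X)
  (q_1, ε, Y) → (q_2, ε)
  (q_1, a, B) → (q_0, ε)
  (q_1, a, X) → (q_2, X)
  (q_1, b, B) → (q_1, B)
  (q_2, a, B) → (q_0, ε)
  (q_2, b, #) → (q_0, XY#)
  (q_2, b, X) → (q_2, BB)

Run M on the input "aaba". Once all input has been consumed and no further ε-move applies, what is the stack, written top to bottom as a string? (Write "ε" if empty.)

BB#

(q_0, aaba, #)
  read a, top #: go to q_1, push XB# → (q_1, aba, XB#)
  read a, top X: go to q_2, push X → (q_2, ba, XB#)
  read b, top X: go to q_2, push BB → (q_2, a, BBB#)
  read a, top B: go to q_0, push ε → (q_0, ε, BB#)
All input consumed in state q_0 with stack BB#.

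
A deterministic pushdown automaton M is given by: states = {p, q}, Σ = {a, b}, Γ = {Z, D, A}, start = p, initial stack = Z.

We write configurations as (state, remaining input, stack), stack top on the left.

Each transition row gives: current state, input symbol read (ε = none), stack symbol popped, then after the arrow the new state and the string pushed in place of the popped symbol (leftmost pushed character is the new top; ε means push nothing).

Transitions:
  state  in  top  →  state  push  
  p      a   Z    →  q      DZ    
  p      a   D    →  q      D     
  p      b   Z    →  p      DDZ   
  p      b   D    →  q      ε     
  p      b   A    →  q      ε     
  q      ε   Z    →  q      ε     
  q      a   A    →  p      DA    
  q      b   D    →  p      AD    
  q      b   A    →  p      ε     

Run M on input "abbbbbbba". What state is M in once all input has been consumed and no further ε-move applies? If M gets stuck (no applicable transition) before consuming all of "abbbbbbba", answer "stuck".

(p, abbbbbbba, Z)
  read a, top Z: go to q, push DZ → (q, bbbbbbba, DZ)
  read b, top D: go to p, push AD → (p, bbbbbba, ADZ)
  read b, top A: go to q, push ε → (q, bbbbba, DZ)
  read b, top D: go to p, push AD → (p, bbbba, ADZ)
  read b, top A: go to q, push ε → (q, bbba, DZ)
  read b, top D: go to p, push AD → (p, bba, ADZ)
  read b, top A: go to q, push ε → (q, ba, DZ)
  read b, top D: go to p, push AD → (p, a, ADZ)
No transition for (p, a, top A); M blocks with input a remaining.

stuck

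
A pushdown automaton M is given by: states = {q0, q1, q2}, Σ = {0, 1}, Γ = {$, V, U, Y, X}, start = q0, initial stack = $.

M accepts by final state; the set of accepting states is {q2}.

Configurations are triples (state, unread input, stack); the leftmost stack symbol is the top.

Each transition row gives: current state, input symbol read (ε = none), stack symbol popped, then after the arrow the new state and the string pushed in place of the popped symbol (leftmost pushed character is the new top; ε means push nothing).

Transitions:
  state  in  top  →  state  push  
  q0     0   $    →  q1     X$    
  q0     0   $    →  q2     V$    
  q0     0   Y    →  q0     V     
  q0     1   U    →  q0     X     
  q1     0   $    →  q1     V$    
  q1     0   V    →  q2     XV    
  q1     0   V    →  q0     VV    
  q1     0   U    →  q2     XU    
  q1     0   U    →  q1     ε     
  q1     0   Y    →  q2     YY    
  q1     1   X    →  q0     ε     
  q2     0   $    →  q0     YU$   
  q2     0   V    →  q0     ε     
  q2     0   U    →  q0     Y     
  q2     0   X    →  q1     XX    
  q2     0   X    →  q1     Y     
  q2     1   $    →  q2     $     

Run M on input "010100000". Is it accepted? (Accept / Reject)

Accept

One accepting computation: (q0, 010100000, $) ⊢ (q1, 10100000, X$) ⊢ (q0, 0100000, $) ⊢ (q1, 100000, X$) ⊢ (q0, 00000, $) ⊢ (q2, 0000, V$) ⊢ (q0, 000, $) ⊢ (q2, 00, V$) ⊢ (q0, 0, $) ⊢ (q2, ε, V$)
All input consumed and state q2 ∈ F.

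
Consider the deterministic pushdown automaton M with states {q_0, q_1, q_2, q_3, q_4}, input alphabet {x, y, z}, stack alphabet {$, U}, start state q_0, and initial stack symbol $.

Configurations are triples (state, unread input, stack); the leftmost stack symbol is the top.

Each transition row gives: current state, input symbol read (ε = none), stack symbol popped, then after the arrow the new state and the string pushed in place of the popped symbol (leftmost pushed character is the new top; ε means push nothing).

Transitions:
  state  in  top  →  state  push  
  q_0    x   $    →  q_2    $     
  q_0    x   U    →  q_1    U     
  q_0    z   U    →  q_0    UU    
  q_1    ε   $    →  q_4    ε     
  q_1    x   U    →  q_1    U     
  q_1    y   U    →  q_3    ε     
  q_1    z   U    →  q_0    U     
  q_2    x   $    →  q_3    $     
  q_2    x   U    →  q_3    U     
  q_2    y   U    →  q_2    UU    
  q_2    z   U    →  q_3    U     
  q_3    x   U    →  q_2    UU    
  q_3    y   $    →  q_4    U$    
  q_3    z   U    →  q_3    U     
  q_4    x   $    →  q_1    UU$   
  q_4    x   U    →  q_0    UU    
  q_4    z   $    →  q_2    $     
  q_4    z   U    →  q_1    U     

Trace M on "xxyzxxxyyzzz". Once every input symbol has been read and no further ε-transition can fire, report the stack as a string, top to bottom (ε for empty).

(q_0, xxyzxxxyyzzz, $)
  read x, top $: go to q_2, push $ → (q_2, xyzxxxyyzzz, $)
  read x, top $: go to q_3, push $ → (q_3, yzxxxyyzzz, $)
  read y, top $: go to q_4, push U$ → (q_4, zxxxyyzzz, U$)
  read z, top U: go to q_1, push U → (q_1, xxxyyzzz, U$)
  read x, top U: go to q_1, push U → (q_1, xxyyzzz, U$)
  read x, top U: go to q_1, push U → (q_1, xyyzzz, U$)
  read x, top U: go to q_1, push U → (q_1, yyzzz, U$)
  read y, top U: go to q_3, push ε → (q_3, yzzz, $)
  read y, top $: go to q_4, push U$ → (q_4, zzz, U$)
  read z, top U: go to q_1, push U → (q_1, zz, U$)
  read z, top U: go to q_0, push U → (q_0, z, U$)
  read z, top U: go to q_0, push UU → (q_0, ε, UU$)
All input consumed in state q_0 with stack UU$.

UU$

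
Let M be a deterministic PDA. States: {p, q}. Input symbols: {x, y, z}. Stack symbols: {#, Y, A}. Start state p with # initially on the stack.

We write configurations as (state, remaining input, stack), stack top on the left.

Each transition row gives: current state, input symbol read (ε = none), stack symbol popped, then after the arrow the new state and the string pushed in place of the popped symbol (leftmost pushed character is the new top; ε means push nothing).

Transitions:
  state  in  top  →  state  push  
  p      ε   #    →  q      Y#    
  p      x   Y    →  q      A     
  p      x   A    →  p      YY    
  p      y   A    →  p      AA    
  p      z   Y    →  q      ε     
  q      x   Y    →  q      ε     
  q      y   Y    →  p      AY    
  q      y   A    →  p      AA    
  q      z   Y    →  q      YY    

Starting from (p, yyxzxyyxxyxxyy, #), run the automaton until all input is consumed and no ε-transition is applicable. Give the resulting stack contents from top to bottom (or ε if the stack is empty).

AAAYAYAAY#

(p, yyxzxyyxxyxxyy, #) ⊢ (q, yyxzxyyxxyxxyy, Y#) ⊢ (p, yxzxyyxxyxxyy, AY#) ⊢ (p, xzxyyxxyxxyy, AAY#) ⊢ (p, zxyyxxyxxyy, YYAY#) ⊢ (q, xyyxxyxxyy, YAY#) ⊢ (q, yyxxyxxyy, AY#) ⊢ (p, yxxyxxyy, AAY#) ⊢ (p, xxyxxyy, AAAY#) ⊢ (p, xyxxyy, YYAAY#) ⊢ (q, yxxyy, AYAAY#) ⊢ (p, xxyy, AAYAAY#) ⊢ (p, xyy, YYAYAAY#) ⊢ (q, yy, AYAYAAY#) ⊢ (p, y, AAYAYAAY#) ⊢ (p, ε, AAAYAYAAY#)
All input consumed in state p with stack AAAYAYAAY#.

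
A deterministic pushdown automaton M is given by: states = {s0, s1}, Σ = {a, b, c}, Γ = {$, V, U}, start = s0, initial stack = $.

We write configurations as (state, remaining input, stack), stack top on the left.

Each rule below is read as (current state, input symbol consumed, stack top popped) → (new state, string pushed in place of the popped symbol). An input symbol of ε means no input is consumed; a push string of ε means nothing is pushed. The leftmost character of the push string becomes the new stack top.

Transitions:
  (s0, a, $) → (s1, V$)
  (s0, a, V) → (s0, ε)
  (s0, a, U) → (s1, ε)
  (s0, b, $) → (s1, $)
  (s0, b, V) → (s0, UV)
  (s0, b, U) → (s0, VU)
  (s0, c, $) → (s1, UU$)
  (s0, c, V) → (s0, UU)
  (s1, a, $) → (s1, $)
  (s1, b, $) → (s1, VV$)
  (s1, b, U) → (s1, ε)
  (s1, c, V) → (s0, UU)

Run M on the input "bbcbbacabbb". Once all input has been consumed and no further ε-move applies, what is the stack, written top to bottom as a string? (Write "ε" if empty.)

(s0, bbcbbacabbb, $)
  read b, top $: go to s1, push $ → (s1, bcbbacabbb, $)
  read b, top $: go to s1, push VV$ → (s1, cbbacabbb, VV$)
  read c, top V: go to s0, push UU → (s0, bbacabbb, UUV$)
  read b, top U: go to s0, push VU → (s0, bacabbb, VUUV$)
  read b, top V: go to s0, push UV → (s0, acabbb, UVUUV$)
  read a, top U: go to s1, push ε → (s1, cabbb, VUUV$)
  read c, top V: go to s0, push UU → (s0, abbb, UUUUV$)
  read a, top U: go to s1, push ε → (s1, bbb, UUUV$)
  read b, top U: go to s1, push ε → (s1, bb, UUV$)
  read b, top U: go to s1, push ε → (s1, b, UV$)
  read b, top U: go to s1, push ε → (s1, ε, V$)
All input consumed in state s1 with stack V$.

V$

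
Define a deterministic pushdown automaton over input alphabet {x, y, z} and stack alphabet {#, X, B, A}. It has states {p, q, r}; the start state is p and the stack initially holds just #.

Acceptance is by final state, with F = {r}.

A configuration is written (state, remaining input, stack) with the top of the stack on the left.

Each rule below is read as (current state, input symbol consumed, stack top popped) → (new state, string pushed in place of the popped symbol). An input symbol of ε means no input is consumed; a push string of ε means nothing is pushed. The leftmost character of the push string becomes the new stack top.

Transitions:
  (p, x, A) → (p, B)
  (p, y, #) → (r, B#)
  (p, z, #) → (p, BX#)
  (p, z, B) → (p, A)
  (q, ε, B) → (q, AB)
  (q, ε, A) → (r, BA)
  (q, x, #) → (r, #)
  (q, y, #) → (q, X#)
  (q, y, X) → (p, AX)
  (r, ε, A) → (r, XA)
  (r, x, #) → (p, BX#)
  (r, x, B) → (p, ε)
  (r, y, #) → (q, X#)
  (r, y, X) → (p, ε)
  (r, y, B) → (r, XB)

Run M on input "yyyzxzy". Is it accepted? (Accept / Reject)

Reject

(p, yyyzxzy, #)
  read y, top #: go to r, push B# → (r, yyzxzy, B#)
  read y, top B: go to r, push XB → (r, yzxzy, XB#)
  read y, top X: go to p, push ε → (p, zxzy, B#)
  read z, top B: go to p, push A → (p, xzy, A#)
  read x, top A: go to p, push B → (p, zy, B#)
  read z, top B: go to p, push A → (p, y, A#)
No transition applies at (p, y, A#); input not fully consumed.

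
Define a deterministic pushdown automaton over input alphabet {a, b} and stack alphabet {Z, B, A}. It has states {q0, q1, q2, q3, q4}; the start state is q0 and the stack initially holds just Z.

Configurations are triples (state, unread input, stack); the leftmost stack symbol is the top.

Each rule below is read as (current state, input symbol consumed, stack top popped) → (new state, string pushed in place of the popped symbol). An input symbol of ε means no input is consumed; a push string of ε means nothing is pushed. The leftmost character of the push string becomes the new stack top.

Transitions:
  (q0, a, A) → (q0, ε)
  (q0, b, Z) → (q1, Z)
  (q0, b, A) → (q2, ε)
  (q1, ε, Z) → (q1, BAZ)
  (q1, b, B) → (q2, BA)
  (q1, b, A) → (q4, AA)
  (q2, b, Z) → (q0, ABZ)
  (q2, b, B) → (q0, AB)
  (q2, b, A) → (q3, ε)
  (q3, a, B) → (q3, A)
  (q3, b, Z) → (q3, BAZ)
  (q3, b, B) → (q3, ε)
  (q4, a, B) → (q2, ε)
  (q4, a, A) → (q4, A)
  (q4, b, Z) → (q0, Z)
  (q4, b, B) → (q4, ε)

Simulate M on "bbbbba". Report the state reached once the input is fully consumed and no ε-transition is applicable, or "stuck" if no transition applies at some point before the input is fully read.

q0

(q0, bbbbba, Z)
  read b, top Z: go to q1, push Z → (q1, bbbba, Z)
  ε-move, top Z: go to q1, push BAZ → (q1, bbbba, BAZ)
  read b, top B: go to q2, push BA → (q2, bbba, BAAZ)
  read b, top B: go to q0, push AB → (q0, bba, ABAAZ)
  read b, top A: go to q2, push ε → (q2, ba, BAAZ)
  read b, top B: go to q0, push AB → (q0, a, ABAAZ)
  read a, top A: go to q0, push ε → (q0, ε, BAAZ)
All input consumed; M is in state q0.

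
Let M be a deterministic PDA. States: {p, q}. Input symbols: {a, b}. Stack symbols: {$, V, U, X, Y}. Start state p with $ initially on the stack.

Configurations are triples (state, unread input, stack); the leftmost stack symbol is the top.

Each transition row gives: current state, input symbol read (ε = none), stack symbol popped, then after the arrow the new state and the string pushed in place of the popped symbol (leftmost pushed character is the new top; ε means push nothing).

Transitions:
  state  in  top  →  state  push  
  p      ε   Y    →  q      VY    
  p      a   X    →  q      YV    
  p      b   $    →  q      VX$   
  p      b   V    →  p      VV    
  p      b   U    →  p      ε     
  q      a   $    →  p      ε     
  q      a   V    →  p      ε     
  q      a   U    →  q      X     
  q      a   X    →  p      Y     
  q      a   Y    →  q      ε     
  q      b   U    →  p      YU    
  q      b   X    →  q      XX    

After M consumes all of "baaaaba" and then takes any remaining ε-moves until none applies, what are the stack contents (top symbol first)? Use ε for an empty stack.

(p, baaaaba, $)
  read b, top $: go to q, push VX$ → (q, aaaaba, VX$)
  read a, top V: go to p, push ε → (p, aaaba, X$)
  read a, top X: go to q, push YV → (q, aaba, YV$)
  read a, top Y: go to q, push ε → (q, aba, V$)
  read a, top V: go to p, push ε → (p, ba, $)
  read b, top $: go to q, push VX$ → (q, a, VX$)
  read a, top V: go to p, push ε → (p, ε, X$)
All input consumed in state p with stack X$.

X$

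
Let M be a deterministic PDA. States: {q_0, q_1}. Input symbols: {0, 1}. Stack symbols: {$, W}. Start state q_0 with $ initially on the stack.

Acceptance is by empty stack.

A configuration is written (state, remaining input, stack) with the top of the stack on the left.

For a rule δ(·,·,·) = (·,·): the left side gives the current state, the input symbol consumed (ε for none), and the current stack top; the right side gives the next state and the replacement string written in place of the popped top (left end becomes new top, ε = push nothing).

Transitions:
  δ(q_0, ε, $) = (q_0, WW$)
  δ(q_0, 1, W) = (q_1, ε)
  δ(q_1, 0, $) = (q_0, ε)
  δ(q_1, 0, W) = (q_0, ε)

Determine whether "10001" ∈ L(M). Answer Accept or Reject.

Reject

(q_0, 10001, $)
  ε-move, top $: go to q_0, push WW$ → (q_0, 10001, WW$)
  read 1, top W: go to q_1, push ε → (q_1, 0001, W$)
  read 0, top W: go to q_0, push ε → (q_0, 001, $)
  ε-move, top $: go to q_0, push WW$ → (q_0, 001, WW$)
No transition applies at (q_0, 001, WW$); input not fully consumed.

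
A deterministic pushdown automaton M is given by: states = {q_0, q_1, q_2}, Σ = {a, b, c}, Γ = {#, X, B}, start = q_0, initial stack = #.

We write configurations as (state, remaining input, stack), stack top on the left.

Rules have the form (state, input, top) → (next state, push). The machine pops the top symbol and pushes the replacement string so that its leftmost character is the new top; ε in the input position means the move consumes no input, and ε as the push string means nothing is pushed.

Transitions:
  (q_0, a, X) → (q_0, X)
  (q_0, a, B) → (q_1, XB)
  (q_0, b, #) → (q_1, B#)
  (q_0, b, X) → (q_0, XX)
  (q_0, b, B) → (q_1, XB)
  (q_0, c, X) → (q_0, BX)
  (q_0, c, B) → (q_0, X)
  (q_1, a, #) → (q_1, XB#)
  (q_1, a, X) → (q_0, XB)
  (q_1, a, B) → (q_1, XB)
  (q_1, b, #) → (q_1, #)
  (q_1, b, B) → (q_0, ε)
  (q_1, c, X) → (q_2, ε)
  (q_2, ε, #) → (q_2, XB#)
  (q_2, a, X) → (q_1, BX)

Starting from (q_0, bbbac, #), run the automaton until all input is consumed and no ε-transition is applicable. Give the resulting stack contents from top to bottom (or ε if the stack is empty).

B#

(q_0, bbbac, #)
  read b, top #: go to q_1, push B# → (q_1, bbac, B#)
  read b, top B: go to q_0, push ε → (q_0, bac, #)
  read b, top #: go to q_1, push B# → (q_1, ac, B#)
  read a, top B: go to q_1, push XB → (q_1, c, XB#)
  read c, top X: go to q_2, push ε → (q_2, ε, B#)
All input consumed in state q_2 with stack B#.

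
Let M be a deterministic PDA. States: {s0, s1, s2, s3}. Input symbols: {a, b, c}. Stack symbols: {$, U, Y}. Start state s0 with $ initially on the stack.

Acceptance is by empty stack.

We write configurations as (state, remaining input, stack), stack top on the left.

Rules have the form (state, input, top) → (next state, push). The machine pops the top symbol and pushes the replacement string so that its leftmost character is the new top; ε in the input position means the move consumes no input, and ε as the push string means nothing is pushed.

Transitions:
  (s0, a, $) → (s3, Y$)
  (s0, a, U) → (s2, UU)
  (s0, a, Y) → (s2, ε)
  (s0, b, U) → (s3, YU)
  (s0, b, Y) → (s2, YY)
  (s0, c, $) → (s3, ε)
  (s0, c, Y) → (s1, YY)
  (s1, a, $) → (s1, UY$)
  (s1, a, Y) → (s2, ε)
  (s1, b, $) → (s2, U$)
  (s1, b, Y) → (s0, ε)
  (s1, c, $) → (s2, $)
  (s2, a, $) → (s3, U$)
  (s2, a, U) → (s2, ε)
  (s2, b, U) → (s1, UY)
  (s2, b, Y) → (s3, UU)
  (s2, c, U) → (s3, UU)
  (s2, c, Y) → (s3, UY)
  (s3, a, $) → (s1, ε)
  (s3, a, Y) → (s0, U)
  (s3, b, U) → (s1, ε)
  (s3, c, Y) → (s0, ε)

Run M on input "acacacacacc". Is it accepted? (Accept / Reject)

Accept

(s0, acacacacacc, $)
  read a, top $: go to s3, push Y$ → (s3, cacacacacc, Y$)
  read c, top Y: go to s0, push ε → (s0, acacacacc, $)
  read a, top $: go to s3, push Y$ → (s3, cacacacc, Y$)
  read c, top Y: go to s0, push ε → (s0, acacacc, $)
  read a, top $: go to s3, push Y$ → (s3, cacacc, Y$)
  read c, top Y: go to s0, push ε → (s0, acacc, $)
  read a, top $: go to s3, push Y$ → (s3, cacc, Y$)
  read c, top Y: go to s0, push ε → (s0, acc, $)
  read a, top $: go to s3, push Y$ → (s3, cc, Y$)
  read c, top Y: go to s0, push ε → (s0, c, $)
  read c, top $: go to s3, push ε → (s3, ε, ε)
All input consumed and the stack is empty.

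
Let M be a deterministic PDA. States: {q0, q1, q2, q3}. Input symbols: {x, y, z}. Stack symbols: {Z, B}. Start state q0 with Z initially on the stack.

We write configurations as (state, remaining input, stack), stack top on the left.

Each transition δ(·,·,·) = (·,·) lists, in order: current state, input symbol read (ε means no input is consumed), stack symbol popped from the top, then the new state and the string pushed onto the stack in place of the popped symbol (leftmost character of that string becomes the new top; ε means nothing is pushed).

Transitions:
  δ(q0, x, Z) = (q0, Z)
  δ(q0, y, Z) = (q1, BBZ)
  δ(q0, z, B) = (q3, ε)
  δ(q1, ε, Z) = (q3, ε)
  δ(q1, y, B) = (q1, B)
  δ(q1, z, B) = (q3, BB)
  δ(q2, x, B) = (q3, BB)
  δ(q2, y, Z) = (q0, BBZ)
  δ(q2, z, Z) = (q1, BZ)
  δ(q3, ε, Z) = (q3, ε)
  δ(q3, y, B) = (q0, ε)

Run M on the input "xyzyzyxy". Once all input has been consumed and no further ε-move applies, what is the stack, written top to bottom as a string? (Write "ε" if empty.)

BBZ

(q0, xyzyzyxy, Z)
  read x, top Z: go to q0, push Z → (q0, yzyzyxy, Z)
  read y, top Z: go to q1, push BBZ → (q1, zyzyxy, BBZ)
  read z, top B: go to q3, push BB → (q3, yzyxy, BBBZ)
  read y, top B: go to q0, push ε → (q0, zyxy, BBZ)
  read z, top B: go to q3, push ε → (q3, yxy, BZ)
  read y, top B: go to q0, push ε → (q0, xy, Z)
  read x, top Z: go to q0, push Z → (q0, y, Z)
  read y, top Z: go to q1, push BBZ → (q1, ε, BBZ)
All input consumed in state q1 with stack BBZ.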